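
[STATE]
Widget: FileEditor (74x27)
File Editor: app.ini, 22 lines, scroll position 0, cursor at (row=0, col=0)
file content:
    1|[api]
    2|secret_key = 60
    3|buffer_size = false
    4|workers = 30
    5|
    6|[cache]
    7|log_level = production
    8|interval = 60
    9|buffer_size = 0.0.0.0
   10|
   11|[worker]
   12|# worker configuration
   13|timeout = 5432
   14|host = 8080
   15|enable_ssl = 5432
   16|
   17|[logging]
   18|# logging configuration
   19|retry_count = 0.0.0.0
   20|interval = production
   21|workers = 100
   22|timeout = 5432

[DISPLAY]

█api]                                                                    ▲
secret_key = 60                                                          █
buffer_size = false                                                      ░
workers = 30                                                             ░
                                                                         ░
[cache]                                                                  ░
log_level = production                                                   ░
interval = 60                                                            ░
buffer_size = 0.0.0.0                                                    ░
                                                                         ░
[worker]                                                                 ░
# worker configuration                                                   ░
timeout = 5432                                                           ░
host = 8080                                                              ░
enable_ssl = 5432                                                        ░
                                                                         ░
[logging]                                                                ░
# logging configuration                                                  ░
retry_count = 0.0.0.0                                                    ░
interval = production                                                    ░
workers = 100                                                            ░
timeout = 5432                                                           ░
                                                                         ░
                                                                         ░
                                                                         ░
                                                                         ░
                                                                         ▼


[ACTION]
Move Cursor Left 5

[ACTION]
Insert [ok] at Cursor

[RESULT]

ok█api]                                                                  ▲
secret_key = 60                                                          █
buffer_size = false                                                      ░
workers = 30                                                             ░
                                                                         ░
[cache]                                                                  ░
log_level = production                                                   ░
interval = 60                                                            ░
buffer_size = 0.0.0.0                                                    ░
                                                                         ░
[worker]                                                                 ░
# worker configuration                                                   ░
timeout = 5432                                                           ░
host = 8080                                                              ░
enable_ssl = 5432                                                        ░
                                                                         ░
[logging]                                                                ░
# logging configuration                                                  ░
retry_count = 0.0.0.0                                                    ░
interval = production                                                    ░
workers = 100                                                            ░
timeout = 5432                                                           ░
                                                                         ░
                                                                         ░
                                                                         ░
                                                                         ░
                                                                         ▼


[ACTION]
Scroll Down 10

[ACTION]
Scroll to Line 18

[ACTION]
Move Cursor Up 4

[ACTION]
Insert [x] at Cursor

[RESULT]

okx█api]                                                                 ▲
secret_key = 60                                                          █
buffer_size = false                                                      ░
workers = 30                                                             ░
                                                                         ░
[cache]                                                                  ░
log_level = production                                                   ░
interval = 60                                                            ░
buffer_size = 0.0.0.0                                                    ░
                                                                         ░
[worker]                                                                 ░
# worker configuration                                                   ░
timeout = 5432                                                           ░
host = 8080                                                              ░
enable_ssl = 5432                                                        ░
                                                                         ░
[logging]                                                                ░
# logging configuration                                                  ░
retry_count = 0.0.0.0                                                    ░
interval = production                                                    ░
workers = 100                                                            ░
timeout = 5432                                                           ░
                                                                         ░
                                                                         ░
                                                                         ░
                                                                         ░
                                                                         ▼


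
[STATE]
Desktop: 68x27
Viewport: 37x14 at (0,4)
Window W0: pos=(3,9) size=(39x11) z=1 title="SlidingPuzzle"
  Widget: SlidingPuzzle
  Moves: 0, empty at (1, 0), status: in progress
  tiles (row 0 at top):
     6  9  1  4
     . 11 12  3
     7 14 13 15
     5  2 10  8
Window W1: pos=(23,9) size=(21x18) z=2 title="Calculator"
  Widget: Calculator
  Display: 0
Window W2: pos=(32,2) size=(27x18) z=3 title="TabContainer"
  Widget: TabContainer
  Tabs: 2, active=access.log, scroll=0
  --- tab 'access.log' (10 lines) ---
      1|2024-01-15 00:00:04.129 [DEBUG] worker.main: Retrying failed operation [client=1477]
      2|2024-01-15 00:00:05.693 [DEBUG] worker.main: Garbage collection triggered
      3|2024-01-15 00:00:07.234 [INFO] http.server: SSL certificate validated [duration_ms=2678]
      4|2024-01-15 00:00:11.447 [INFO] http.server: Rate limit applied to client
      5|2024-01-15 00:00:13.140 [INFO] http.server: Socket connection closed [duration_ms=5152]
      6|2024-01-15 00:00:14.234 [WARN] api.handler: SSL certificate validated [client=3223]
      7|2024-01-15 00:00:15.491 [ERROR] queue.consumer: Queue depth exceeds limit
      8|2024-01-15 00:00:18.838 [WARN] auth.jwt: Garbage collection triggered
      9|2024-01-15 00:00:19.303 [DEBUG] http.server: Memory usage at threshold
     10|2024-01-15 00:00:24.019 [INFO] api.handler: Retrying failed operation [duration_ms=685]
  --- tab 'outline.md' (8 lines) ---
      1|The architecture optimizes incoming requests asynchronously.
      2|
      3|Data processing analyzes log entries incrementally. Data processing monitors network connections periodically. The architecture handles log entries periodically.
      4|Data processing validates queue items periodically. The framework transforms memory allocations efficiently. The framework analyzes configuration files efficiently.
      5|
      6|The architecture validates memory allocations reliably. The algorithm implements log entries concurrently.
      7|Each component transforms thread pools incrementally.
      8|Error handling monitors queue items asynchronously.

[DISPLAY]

                                ┠────
                                ┃[acc
                                ┃────
                                ┃2024
                                ┃2024
   ┏━━━━━━━━━━━━━━━━━━━┏━━━━━━━━┃2024
   ┃ SlidingPuzzle     ┃ Calcula┃2024
   ┠───────────────────┠────────┃2024
   ┃┌────┬────┬────┬───┃        ┃2024
   ┃│  6 │  9 │  1 │  4┃┌───┬───┃2024
   ┃├────┼────┼────┼───┃│ 7 │ 8 ┃2024
   ┃│    │ 11 │ 12 │  3┃├───┼───┃2024
   ┃├────┼────┼────┼───┃│ 4 │ 5 ┃2024
   ┃│  7 │ 14 │ 13 │ 15┃├───┼───┃    


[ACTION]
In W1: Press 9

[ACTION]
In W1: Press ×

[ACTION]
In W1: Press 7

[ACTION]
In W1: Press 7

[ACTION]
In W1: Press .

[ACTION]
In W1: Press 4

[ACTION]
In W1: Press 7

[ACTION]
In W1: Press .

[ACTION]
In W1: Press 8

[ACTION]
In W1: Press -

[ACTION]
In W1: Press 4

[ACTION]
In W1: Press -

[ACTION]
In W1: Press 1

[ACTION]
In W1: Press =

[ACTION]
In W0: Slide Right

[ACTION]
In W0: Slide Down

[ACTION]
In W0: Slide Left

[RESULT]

                                ┠────
                                ┃[acc
                                ┃────
                                ┃2024
                                ┃2024
   ┏━━━━━━━━━━━━━━━━━━━┏━━━━━━━━┃2024
   ┃ SlidingPuzzle     ┃ Calcula┃2024
   ┠───────────────────┠────────┃2024
   ┃┌────┬────┬────┬───┃        ┃2024
   ┃│  9 │    │  1 │  4┃┌───┬───┃2024
   ┃├────┼────┼────┼───┃│ 7 │ 8 ┃2024
   ┃│  6 │ 11 │ 12 │  3┃├───┼───┃2024
   ┃├────┼────┼────┼───┃│ 4 │ 5 ┃2024
   ┃│  7 │ 14 │ 13 │ 15┃├───┼───┃    


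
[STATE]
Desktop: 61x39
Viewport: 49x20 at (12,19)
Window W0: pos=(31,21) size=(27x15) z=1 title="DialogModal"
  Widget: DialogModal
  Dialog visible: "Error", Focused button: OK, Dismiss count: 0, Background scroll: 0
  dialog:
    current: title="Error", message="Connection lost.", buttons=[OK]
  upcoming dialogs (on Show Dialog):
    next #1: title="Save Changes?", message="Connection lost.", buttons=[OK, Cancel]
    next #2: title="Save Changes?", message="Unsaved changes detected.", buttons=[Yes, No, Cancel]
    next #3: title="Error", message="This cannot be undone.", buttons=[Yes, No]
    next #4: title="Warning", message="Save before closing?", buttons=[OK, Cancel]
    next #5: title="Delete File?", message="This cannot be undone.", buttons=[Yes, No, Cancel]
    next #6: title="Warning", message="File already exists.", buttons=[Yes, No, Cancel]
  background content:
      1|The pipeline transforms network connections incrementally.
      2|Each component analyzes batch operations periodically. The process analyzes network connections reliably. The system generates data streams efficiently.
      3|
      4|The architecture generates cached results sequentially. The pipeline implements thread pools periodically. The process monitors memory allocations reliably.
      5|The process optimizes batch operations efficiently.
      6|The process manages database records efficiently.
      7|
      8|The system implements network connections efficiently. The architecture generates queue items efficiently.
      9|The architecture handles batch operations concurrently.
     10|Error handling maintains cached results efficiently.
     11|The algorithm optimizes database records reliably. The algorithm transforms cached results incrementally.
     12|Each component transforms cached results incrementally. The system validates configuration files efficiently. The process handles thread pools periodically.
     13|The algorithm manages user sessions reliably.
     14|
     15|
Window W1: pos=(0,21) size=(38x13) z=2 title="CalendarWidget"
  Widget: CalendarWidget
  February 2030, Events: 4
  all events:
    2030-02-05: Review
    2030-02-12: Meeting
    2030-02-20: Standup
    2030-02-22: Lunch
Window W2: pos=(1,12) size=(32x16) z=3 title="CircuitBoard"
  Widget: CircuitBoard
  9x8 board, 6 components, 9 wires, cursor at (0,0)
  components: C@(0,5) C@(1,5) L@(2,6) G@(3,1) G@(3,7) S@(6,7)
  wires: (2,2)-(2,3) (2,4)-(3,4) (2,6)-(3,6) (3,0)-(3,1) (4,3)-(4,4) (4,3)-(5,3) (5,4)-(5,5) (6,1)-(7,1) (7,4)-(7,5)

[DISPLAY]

                    ┃                            
  · ─ ·   ·       L ┃                            
          │       │ ┃━━━━┓━━━━━━━━━━━━━━━━━━━┓   
          ·       · ┃    ┃gModal             ┃   
                    ┃────┨───────────────────┨   
      · ─ ·         ┃    ┃peline transforms n┃   
      │             ┃    ┃omponent analyzes b┃   
      ·   · ─ ·     ┃    ┃                   ┃   
━━━━━━━━━━━━━━━━━━━━┛    ┃───────────────┐ate┃   
4 15 16 17               ┃   Error       │bat┃   
1 22* 23 24              ┃nnection lost. │tab┃   
                         ┃    [OK]       │   ┃   
                         ┃───────────────┘net┃   
                         ┃chitecture handles ┃   
━━━━━━━━━━━━━━━━━━━━━━━━━┛handling maintains ┃   
                   ┃The algorithm optimizes d┃   
                   ┗━━━━━━━━━━━━━━━━━━━━━━━━━┛   
                                                 
                                                 
                                                 


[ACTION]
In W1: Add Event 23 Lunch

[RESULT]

                    ┃                            
  · ─ ·   ·       L ┃                            
          │       │ ┃━━━━┓━━━━━━━━━━━━━━━━━━━┓   
          ·       · ┃    ┃gModal             ┃   
                    ┃────┨───────────────────┨   
      · ─ ·         ┃    ┃peline transforms n┃   
      │             ┃    ┃omponent analyzes b┃   
      ·   · ─ ·     ┃    ┃                   ┃   
━━━━━━━━━━━━━━━━━━━━┛    ┃───────────────┐ate┃   
4 15 16 17               ┃   Error       │bat┃   
1 22* 23* 24             ┃nnection lost. │tab┃   
                         ┃    [OK]       │   ┃   
                         ┃───────────────┘net┃   
                         ┃chitecture handles ┃   
━━━━━━━━━━━━━━━━━━━━━━━━━┛handling maintains ┃   
                   ┃The algorithm optimizes d┃   
                   ┗━━━━━━━━━━━━━━━━━━━━━━━━━┛   
                                                 
                                                 
                                                 


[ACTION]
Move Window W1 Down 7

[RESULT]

                    ┃                            
  · ─ ·   ·       L ┃                            
          │       │ ┃━━━━━━━━━━━━━━━━━━━━━━━━┓   
          ·       · ┃DialogModal             ┃   
                    ┃────────────────────────┨   
      · ─ ·         ┃he pipeline transforms n┃   
      │             ┃ach component analyzes b┃   
      ·   · ─ ·     ┃━━━━┓                   ┃   
━━━━━━━━━━━━━━━━━━━━┛    ┃───────────────┐ate┃   
─────────────────────────┨   Error       │bat┃   
February 2030            ┃nnection lost. │tab┃   
 Fr Sa Su                ┃    [OK]       │   ┃   
  1  2  3                ┃───────────────┘net┃   
7  8  9 10               ┃chitecture handles ┃   
4 15 16 17               ┃handling maintains ┃   
1 22* 23* 24             ┃gorithm optimizes d┃   
                         ┃━━━━━━━━━━━━━━━━━━━┛   
                         ┃                       
                         ┃                       
━━━━━━━━━━━━━━━━━━━━━━━━━┛                       


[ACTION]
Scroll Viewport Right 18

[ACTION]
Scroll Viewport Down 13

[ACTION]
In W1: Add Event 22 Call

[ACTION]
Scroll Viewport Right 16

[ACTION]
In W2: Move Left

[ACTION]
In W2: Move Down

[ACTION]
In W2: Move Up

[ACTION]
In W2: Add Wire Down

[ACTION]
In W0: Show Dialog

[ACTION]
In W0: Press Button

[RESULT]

                    ┃                            
  · ─ ·   ·       L ┃                            
          │       │ ┃━━━━━━━━━━━━━━━━━━━━━━━━┓   
          ·       · ┃DialogModal             ┃   
                    ┃────────────────────────┨   
      · ─ ·         ┃he pipeline transforms n┃   
      │             ┃ach component analyzes b┃   
      ·   · ─ ·     ┃━━━━┓                   ┃   
━━━━━━━━━━━━━━━━━━━━┛    ┃chitecture generate┃   
─────────────────────────┨ocess optimizes bat┃   
February 2030            ┃ocess manages datab┃   
 Fr Sa Su                ┃                   ┃   
  1  2  3                ┃stem implements net┃   
7  8  9 10               ┃chitecture handles ┃   
4 15 16 17               ┃handling maintains ┃   
1 22* 23* 24             ┃gorithm optimizes d┃   
                         ┃━━━━━━━━━━━━━━━━━━━┛   
                         ┃                       
                         ┃                       
━━━━━━━━━━━━━━━━━━━━━━━━━┛                       


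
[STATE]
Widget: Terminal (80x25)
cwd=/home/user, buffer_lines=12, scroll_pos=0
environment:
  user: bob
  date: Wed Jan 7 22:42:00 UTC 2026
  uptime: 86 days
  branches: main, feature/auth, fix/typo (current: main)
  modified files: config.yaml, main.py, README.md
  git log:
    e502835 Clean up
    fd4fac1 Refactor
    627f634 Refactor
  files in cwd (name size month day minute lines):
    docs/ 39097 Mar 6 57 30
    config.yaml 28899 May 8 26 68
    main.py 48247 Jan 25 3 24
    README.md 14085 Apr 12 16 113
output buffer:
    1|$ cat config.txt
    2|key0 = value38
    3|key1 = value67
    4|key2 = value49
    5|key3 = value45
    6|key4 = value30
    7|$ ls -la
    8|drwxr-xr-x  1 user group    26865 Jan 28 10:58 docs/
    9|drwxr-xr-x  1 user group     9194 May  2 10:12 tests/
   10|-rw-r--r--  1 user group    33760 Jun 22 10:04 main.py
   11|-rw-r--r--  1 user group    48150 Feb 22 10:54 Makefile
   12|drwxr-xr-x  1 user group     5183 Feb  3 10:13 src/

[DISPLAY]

$ cat config.txt                                                                
key0 = value38                                                                  
key1 = value67                                                                  
key2 = value49                                                                  
key3 = value45                                                                  
key4 = value30                                                                  
$ ls -la                                                                        
drwxr-xr-x  1 user group    26865 Jan 28 10:58 docs/                            
drwxr-xr-x  1 user group     9194 May  2 10:12 tests/                           
-rw-r--r--  1 user group    33760 Jun 22 10:04 main.py                          
-rw-r--r--  1 user group    48150 Feb 22 10:54 Makefile                         
drwxr-xr-x  1 user group     5183 Feb  3 10:13 src/                             
$ █                                                                             
                                                                                
                                                                                
                                                                                
                                                                                
                                                                                
                                                                                
                                                                                
                                                                                
                                                                                
                                                                                
                                                                                
                                                                                


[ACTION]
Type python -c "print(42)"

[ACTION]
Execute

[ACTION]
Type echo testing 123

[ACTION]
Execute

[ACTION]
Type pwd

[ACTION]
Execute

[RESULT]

$ cat config.txt                                                                
key0 = value38                                                                  
key1 = value67                                                                  
key2 = value49                                                                  
key3 = value45                                                                  
key4 = value30                                                                  
$ ls -la                                                                        
drwxr-xr-x  1 user group    26865 Jan 28 10:58 docs/                            
drwxr-xr-x  1 user group     9194 May  2 10:12 tests/                           
-rw-r--r--  1 user group    33760 Jun 22 10:04 main.py                          
-rw-r--r--  1 user group    48150 Feb 22 10:54 Makefile                         
drwxr-xr-x  1 user group     5183 Feb  3 10:13 src/                             
$ python -c "print(42)"                                                         
42                                                                              
$ echo testing 123                                                              
testing 123                                                                     
$ pwd                                                                           
/home/user                                                                      
$ █                                                                             
                                                                                
                                                                                
                                                                                
                                                                                
                                                                                
                                                                                


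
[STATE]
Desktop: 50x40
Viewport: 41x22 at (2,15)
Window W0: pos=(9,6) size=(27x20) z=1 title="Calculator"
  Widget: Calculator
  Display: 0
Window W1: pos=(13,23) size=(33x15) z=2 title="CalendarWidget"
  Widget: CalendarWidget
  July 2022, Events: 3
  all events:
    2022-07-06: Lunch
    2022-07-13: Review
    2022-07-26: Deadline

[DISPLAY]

       ┃│ 1 │ 2 │ 3 │ - │        ┃       
       ┃├───┼───┼───┼───┤        ┃       
       ┃│ 0 │ . │ = │ + │        ┃       
       ┃├───┼───┼───┼───┤        ┃       
       ┃│ C │ MC│ MR│ M+│        ┃       
       ┃└───┴───┴───┴───┘        ┃       
       ┃                         ┃       
       ┃                         ┃       
       ┃   ┏━━━━━━━━━━━━━━━━━━━━━━━━━━━━━
       ┃   ┃ CalendarWidget              
       ┗━━━┠─────────────────────────────
           ┃           July 2022         
           ┃Mo Tu We Th Fr Sa Su         
           ┃             1  2  3         
           ┃ 4  5  6*  7  8  9 10        
           ┃11 12 13* 14 15 16 17        
           ┃18 19 20 21 22 23 24         
           ┃25 26* 27 28 29 30 31        
           ┃                             
           ┃                             
           ┃                             
           ┃                             


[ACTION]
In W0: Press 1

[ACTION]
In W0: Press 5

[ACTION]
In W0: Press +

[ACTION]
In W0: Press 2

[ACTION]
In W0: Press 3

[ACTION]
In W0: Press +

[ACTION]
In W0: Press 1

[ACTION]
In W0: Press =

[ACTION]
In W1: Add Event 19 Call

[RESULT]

       ┃│ 1 │ 2 │ 3 │ - │        ┃       
       ┃├───┼───┼───┼───┤        ┃       
       ┃│ 0 │ . │ = │ + │        ┃       
       ┃├───┼───┼───┼───┤        ┃       
       ┃│ C │ MC│ MR│ M+│        ┃       
       ┃└───┴───┴───┴───┘        ┃       
       ┃                         ┃       
       ┃                         ┃       
       ┃   ┏━━━━━━━━━━━━━━━━━━━━━━━━━━━━━
       ┃   ┃ CalendarWidget              
       ┗━━━┠─────────────────────────────
           ┃           July 2022         
           ┃Mo Tu We Th Fr Sa Su         
           ┃             1  2  3         
           ┃ 4  5  6*  7  8  9 10        
           ┃11 12 13* 14 15 16 17        
           ┃18 19* 20 21 22 23 24        
           ┃25 26* 27 28 29 30 31        
           ┃                             
           ┃                             
           ┃                             
           ┃                             


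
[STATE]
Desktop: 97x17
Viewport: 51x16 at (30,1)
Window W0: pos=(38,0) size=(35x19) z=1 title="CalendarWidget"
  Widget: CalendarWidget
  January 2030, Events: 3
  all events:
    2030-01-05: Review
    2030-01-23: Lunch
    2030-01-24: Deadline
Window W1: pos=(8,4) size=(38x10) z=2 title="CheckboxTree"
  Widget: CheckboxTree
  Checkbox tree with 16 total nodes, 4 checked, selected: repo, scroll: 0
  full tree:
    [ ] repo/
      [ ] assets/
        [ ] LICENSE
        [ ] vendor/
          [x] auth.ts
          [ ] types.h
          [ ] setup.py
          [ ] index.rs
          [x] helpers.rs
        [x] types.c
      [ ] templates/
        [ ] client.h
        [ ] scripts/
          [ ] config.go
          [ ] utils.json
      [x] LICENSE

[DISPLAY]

        ┃ CalendarWidget                  ┃        
        ┠─────────────────────────────────┨        
        ┃           January 2030          ┃        
━━━━━━━━━━━━━━━┓e Th Fr Sa Su             ┃        
               ┃2  3  4  5*  6            ┃        
───────────────┨9 10 11 12 13             ┃        
               ┃6 17 18 19 20             ┃        
               ┃3* 24* 25 26 27           ┃        
               ┃0 31                      ┃        
               ┃                          ┃        
               ┃                          ┃        
               ┃                          ┃        
━━━━━━━━━━━━━━━┛                          ┃        
        ┃                                 ┃        
        ┃                                 ┃        
        ┃                                 ┃        


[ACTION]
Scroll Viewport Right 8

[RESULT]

┃ CalendarWidget                  ┃                
┠─────────────────────────────────┨                
┃           January 2030          ┃                
━━━━━━━┓e Th Fr Sa Su             ┃                
       ┃2  3  4  5*  6            ┃                
───────┨9 10 11 12 13             ┃                
       ┃6 17 18 19 20             ┃                
       ┃3* 24* 25 26 27           ┃                
       ┃0 31                      ┃                
       ┃                          ┃                
       ┃                          ┃                
       ┃                          ┃                
━━━━━━━┛                          ┃                
┃                                 ┃                
┃                                 ┃                
┃                                 ┃                


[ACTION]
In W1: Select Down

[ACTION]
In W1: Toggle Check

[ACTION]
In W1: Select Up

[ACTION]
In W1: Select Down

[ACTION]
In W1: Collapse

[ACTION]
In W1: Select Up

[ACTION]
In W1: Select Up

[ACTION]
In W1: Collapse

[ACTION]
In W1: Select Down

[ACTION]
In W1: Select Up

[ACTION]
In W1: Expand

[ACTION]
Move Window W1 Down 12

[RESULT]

┃ CalendarWidget                  ┃                
┠─────────────────────────────────┨                
┃           January 2030          ┃                
┃Mo Tu We Th Fr Sa Su             ┃                
┃    1  2  3  4  5*  6            ┃                
┃ 7  8  9 10 11 12 13             ┃                
━━━━━━━┓6 17 18 19 20             ┃                
       ┃3* 24* 25 26 27           ┃                
───────┨0 31                      ┃                
       ┃                          ┃                
       ┃                          ┃                
       ┃                          ┃                
       ┃                          ┃                
       ┃                          ┃                
       ┃                          ┃                
━━━━━━━┛                          ┃                


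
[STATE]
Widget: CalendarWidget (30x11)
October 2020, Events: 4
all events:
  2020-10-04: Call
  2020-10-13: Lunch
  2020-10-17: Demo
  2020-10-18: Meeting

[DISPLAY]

         October 2020         
Mo Tu We Th Fr Sa Su          
          1  2  3  4*         
 5  6  7  8  9 10 11          
12 13* 14 15 16 17* 18*       
19 20 21 22 23 24 25          
26 27 28 29 30 31             
                              
                              
                              
                              


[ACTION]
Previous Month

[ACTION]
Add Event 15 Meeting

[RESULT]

        September 2020        
Mo Tu We Th Fr Sa Su          
    1  2  3  4  5  6          
 7  8  9 10 11 12 13          
14 15* 16 17 18 19 20         
21 22 23 24 25 26 27          
28 29 30                      
                              
                              
                              
                              


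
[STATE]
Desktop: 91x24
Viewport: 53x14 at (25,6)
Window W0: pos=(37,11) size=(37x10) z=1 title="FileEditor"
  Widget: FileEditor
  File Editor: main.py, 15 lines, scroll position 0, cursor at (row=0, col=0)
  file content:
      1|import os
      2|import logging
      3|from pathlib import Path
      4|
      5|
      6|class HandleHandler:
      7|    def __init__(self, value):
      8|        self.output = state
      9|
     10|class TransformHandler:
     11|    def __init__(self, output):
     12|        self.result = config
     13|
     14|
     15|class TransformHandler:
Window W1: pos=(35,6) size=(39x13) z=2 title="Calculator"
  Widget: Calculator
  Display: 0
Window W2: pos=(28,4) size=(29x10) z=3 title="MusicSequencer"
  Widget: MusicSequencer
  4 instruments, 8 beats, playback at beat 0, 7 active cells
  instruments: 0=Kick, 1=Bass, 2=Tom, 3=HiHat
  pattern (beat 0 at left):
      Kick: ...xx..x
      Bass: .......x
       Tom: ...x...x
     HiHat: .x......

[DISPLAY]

   ┠───────────────────────────┨━━━━━━━━━━━━━━━━┓    
   ┃      ▼1234567             ┃                ┃    
   ┃  Kick···██··█             ┃────────────────┨    
   ┃  Bass·······█             ┃               0┃    
   ┃   Tom···█···█             ┃                ┃    
   ┃ HiHat·█······             ┃                ┃    
   ┃                           ┃                ┃    
   ┗━━━━━━━━━━━━━━━━━━━━━━━━━━━┛                ┃    
          ┃├───┼───┼───┼───┤                    ┃    
          ┃│ 1 │ 2 │ 3 │ - │                    ┃    
          ┃├───┼───┼───┼───┤                    ┃    
          ┃│ 0 │ . │ = │ + │                    ┃    
          ┗━━━━━━━━━━━━━━━━━━━━━━━━━━━━━━━━━━━━━┛    
            ┃class HandleHandler:              ▼┃    


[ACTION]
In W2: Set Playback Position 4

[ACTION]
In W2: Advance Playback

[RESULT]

   ┠───────────────────────────┨━━━━━━━━━━━━━━━━┓    
   ┃      01234▼67             ┃                ┃    
   ┃  Kick···██··█             ┃────────────────┨    
   ┃  Bass·······█             ┃               0┃    
   ┃   Tom···█···█             ┃                ┃    
   ┃ HiHat·█······             ┃                ┃    
   ┃                           ┃                ┃    
   ┗━━━━━━━━━━━━━━━━━━━━━━━━━━━┛                ┃    
          ┃├───┼───┼───┼───┤                    ┃    
          ┃│ 1 │ 2 │ 3 │ - │                    ┃    
          ┃├───┼───┼───┼───┤                    ┃    
          ┃│ 0 │ . │ = │ + │                    ┃    
          ┗━━━━━━━━━━━━━━━━━━━━━━━━━━━━━━━━━━━━━┛    
            ┃class HandleHandler:              ▼┃    


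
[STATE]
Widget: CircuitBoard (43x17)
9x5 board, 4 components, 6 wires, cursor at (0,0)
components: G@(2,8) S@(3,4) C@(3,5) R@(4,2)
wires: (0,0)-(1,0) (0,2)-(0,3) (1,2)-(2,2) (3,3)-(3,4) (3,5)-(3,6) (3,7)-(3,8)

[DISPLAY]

   0 1 2 3 4 5 6 7 8                       
0  [.]      · ─ ·                          
    │                                      
1   ·       ·                              
            │                              
2           ·                       G      
                                           
3               · ─ S   C ─ ·   · ─ ·      
                                           
4           R                              
Cursor: (0,0)                              
                                           
                                           
                                           
                                           
                                           
                                           


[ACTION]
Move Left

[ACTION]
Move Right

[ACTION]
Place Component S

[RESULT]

   0 1 2 3 4 5 6 7 8                       
0   ·  [S]  · ─ ·                          
    │                                      
1   ·       ·                              
            │                              
2           ·                       G      
                                           
3               · ─ S   C ─ ·   · ─ ·      
                                           
4           R                              
Cursor: (0,1)                              
                                           
                                           
                                           
                                           
                                           
                                           


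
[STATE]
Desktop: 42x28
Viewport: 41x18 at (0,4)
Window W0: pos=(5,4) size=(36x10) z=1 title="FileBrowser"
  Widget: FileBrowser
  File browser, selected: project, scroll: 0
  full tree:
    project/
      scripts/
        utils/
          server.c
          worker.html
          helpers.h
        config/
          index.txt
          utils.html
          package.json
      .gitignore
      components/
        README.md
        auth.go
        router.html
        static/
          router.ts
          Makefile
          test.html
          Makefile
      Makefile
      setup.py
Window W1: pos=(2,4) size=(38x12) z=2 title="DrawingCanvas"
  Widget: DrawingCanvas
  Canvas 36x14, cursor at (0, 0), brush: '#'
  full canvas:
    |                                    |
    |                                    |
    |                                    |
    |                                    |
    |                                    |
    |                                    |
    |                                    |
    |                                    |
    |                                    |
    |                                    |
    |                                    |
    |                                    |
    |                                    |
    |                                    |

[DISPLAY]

  ┏━━━━━━━━━━━━━━━━━━━━━━━━━━━━━━━━━━━━┓┓
  ┃ DrawingCanvas                      ┃┃
  ┠────────────────────────────────────┨┨
  ┃+                                   ┃┃
  ┃                                    ┃┃
  ┃                                    ┃┃
  ┃                                    ┃┃
  ┃                                    ┃┃
  ┃                                    ┃┃
  ┃                                    ┃┛
  ┃                                    ┃ 
  ┗━━━━━━━━━━━━━━━━━━━━━━━━━━━━━━━━━━━━┛ 
                                         
                                         
                                         
                                         
                                         
                                         


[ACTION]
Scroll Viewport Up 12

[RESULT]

                                         
                                         
                                         
                                         
  ┏━━━━━━━━━━━━━━━━━━━━━━━━━━━━━━━━━━━━┓┓
  ┃ DrawingCanvas                      ┃┃
  ┠────────────────────────────────────┨┨
  ┃+                                   ┃┃
  ┃                                    ┃┃
  ┃                                    ┃┃
  ┃                                    ┃┃
  ┃                                    ┃┃
  ┃                                    ┃┃
  ┃                                    ┃┛
  ┃                                    ┃ 
  ┗━━━━━━━━━━━━━━━━━━━━━━━━━━━━━━━━━━━━┛ 
                                         
                                         


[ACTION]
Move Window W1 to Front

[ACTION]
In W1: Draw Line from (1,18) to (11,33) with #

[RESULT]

                                         
                                         
                                         
                                         
  ┏━━━━━━━━━━━━━━━━━━━━━━━━━━━━━━━━━━━━┓┓
  ┃ DrawingCanvas                      ┃┃
  ┠────────────────────────────────────┨┨
  ┃+                                   ┃┃
  ┃                  #                 ┃┃
  ┃                   ##               ┃┃
  ┃                     #              ┃┃
  ┃                      ##            ┃┃
  ┃                        #           ┃┃
  ┃                         ##         ┃┛
  ┃                           #        ┃ 
  ┗━━━━━━━━━━━━━━━━━━━━━━━━━━━━━━━━━━━━┛ 
                                         
                                         


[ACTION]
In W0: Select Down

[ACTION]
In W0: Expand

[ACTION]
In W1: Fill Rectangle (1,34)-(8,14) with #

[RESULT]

                                         
                                         
                                         
                                         
  ┏━━━━━━━━━━━━━━━━━━━━━━━━━━━━━━━━━━━━┓┓
  ┃ DrawingCanvas                      ┃┃
  ┠────────────────────────────────────┨┨
  ┃+                                   ┃┃
  ┃              ##################### ┃┃
  ┃              ##################### ┃┃
  ┃              ##################### ┃┃
  ┃              ##################### ┃┃
  ┃              ##################### ┃┃
  ┃              ##################### ┃┛
  ┃              ##################### ┃ 
  ┗━━━━━━━━━━━━━━━━━━━━━━━━━━━━━━━━━━━━┛ 
                                         
                                         
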